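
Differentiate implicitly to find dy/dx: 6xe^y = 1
Differentiate both sides with respect to x, treating y as y(x). By the chain rule, any term containing y contributes a factor of y' = dy/dx when we differentiate it.

Move every term to one side and write the relation as F(x, y) = 0. Term by term,
  d/dx[6x·e^(y)] = 6x·y'·e^(y) + 6e^(y)
  d/dx[-1] = 0

The pieces without y' make up ∂F/∂x and the coefficient of y' is ∂F/∂y:
  ∂F/∂x = 6e^(y),
  ∂F/∂y = 6x·e^(y).

Since d/dx[F] = ∂F/∂x + (∂F/∂y)·y' = 0, solve for y':
  (∂F/∂y)·y' = -∂F/∂x
  dy/dx = -(∂F/∂x)/(∂F/∂y) = -(6e^(y))/(6x·e^(y)) = -1/x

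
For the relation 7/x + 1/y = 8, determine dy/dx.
Differentiate the relation implicitly: treat y = y(x) and apply the chain rule, so every y-derivative picks up a y' = dy/dx factor.

With everything moved to the left-hand side, differentiate term by term:
  d/dx[1/y] = -y'/y^2
  d/dx[7/x] = -7/x^2
  d/dx[-8] = 0

Separating the contributions that come from x directly and those that come through y:
  without y':      -7/x^2
  multiplying y':  -1/y^2

so (-7/x^2) + (-1/y^2)·y' = 0, and therefore
  dy/dx = -(-7/x^2)/(-1/y^2) = -7y^2/x^2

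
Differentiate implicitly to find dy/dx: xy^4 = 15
Differentiate the relation implicitly: treat y = y(x) and apply the chain rule, so every y-derivative picks up a y' = dy/dx factor.

With everything moved to the left-hand side, differentiate term by term:
  d/dx[xy^4] = 4xy^3·y' + y^4
  d/dx[-15] = 0

Separating the contributions that come from x directly and those that come through y:
  without y':      y^4
  multiplying y':  4xy^3

so (y^4) + (4xy^3)·y' = 0, and therefore
  dy/dx = -(y^4)/(4xy^3) = -y/(4x)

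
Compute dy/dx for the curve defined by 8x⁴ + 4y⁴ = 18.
Differentiate the relation implicitly: treat y = y(x) and apply the chain rule, so every y-derivative picks up a y' = dy/dx factor.

With everything moved to the left-hand side, differentiate term by term:
  d/dx[8x^4] = 32x^3
  d/dx[4y^4] = 16y^3·y'
  d/dx[-18] = 0

Separating the contributions that come from x directly and those that come through y:
  without y':      32x^3
  multiplying y':  16y^3

so (32x^3) + (16y^3)·y' = 0, and therefore
  dy/dx = -(32x^3)/(16y^3) = -2x^3/y^3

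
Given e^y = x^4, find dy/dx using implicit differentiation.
Apply d/dx to both sides, remembering that y depends on x. Each occurrence of y therefore brings in a y' = dy/dx via the chain rule.

With F(x, y) equal to the left-hand side minus the right, differentiate F term by term:
  d/dx[-x^4] = -4x^3
  d/dx[e^(y)] = y'·e^(y)
Adding these up, d/dx[F] = 0 becomes
  (-4x^3) + (e^(y))·y' = 0,
so isolating y',
  dy/dx = -(-4x^3)/(e^(y)) = 4x^3e^(-y)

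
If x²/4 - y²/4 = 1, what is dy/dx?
Take d/dx of both sides. Since y is implicitly a function of x, the chain rule attaches a y' = dy/dx factor whenever we differentiate through y.

Set F(x, y) = (left side) − (right side), so the curve is F = 0. Differentiating each term of F:
  d/dx[x^2/4] = x/2
  d/dx[-y^2/4] = -y·y'/2
  d/dx[-1] = 0

Collecting, the y'-free part is the partial derivative in x and the y' coefficient is the partial derivative in y:
  ∂F/∂x = x/2
  ∂F/∂y = -y/2

so d/dx[F(x, y(x))] = ∂F/∂x + (∂F/∂y)·y' = 0. Rearranging,
  dy/dx = -(∂F/∂x)/(∂F/∂y) = -(x/2)/(-y/2) = x/y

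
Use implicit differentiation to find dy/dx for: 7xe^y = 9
Take d/dx of both sides. Since y is implicitly a function of x, the chain rule attaches a y' = dy/dx factor whenever we differentiate through y.

Set F(x, y) = (left side) − (right side), so the curve is F = 0. Differentiating each term of F:
  d/dx[7x·e^(y)] = 7x·y'·e^(y) + 7e^(y)
  d/dx[-9] = 0

Collecting, the y'-free part is the partial derivative in x and the y' coefficient is the partial derivative in y:
  ∂F/∂x = 7e^(y)
  ∂F/∂y = 7x·e^(y)

so d/dx[F(x, y(x))] = ∂F/∂x + (∂F/∂y)·y' = 0. Rearranging,
  dy/dx = -(∂F/∂x)/(∂F/∂y) = -(7e^(y))/(7x·e^(y)) = -1/x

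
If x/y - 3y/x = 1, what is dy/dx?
Take d/dx of both sides. Since y is implicitly a function of x, the chain rule attaches a y' = dy/dx factor whenever we differentiate through y.

Set F(x, y) = (left side) − (right side), so the curve is F = 0. Differentiating each term of F:
  d/dx[x/y] = -x·y'/y^2 + 1/y
  d/dx[-3y/x] = -3·y'/x + 3y/x^2
  d/dx[-1] = 0

Collecting, the y'-free part is the partial derivative in x and the y' coefficient is the partial derivative in y:
  ∂F/∂x = 1/y + 3y/x^2
  ∂F/∂y = -x/y^2 - 3/x

so d/dx[F(x, y(x))] = ∂F/∂x + (∂F/∂y)·y' = 0. Rearranging,
  dy/dx = -(∂F/∂x)/(∂F/∂y) = -(1/y + 3y/x^2)/(-x/y^2 - 3/x)
        = -((x^2 + 3y^2)/(x^2y))/(-(x^2 + 3y^2)/(xy^2)) = y/x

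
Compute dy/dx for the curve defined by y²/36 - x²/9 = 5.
Differentiate both sides with respect to x, treating y as y(x). By the chain rule, any term containing y contributes a factor of y' = dy/dx when we differentiate it.

Move every term to one side and write the relation as F(x, y) = 0. Term by term,
  d/dx[-x^2/9] = -2x/9
  d/dx[y^2/36] = y·y'/18
  d/dx[-5] = 0

The pieces without y' make up ∂F/∂x and the coefficient of y' is ∂F/∂y:
  ∂F/∂x = -2x/9,
  ∂F/∂y = y/18.

Since d/dx[F] = ∂F/∂x + (∂F/∂y)·y' = 0, solve for y':
  (∂F/∂y)·y' = -∂F/∂x
  dy/dx = -(∂F/∂x)/(∂F/∂y) = -(-2x/9)/(y/18) = 4x/y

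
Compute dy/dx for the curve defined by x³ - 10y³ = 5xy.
Take d/dx of both sides. Since y is implicitly a function of x, the chain rule attaches a y' = dy/dx factor whenever we differentiate through y.

Set F(x, y) = (left side) − (right side), so the curve is F = 0. Differentiating each term of F:
  d/dx[x^3] = 3x^2
  d/dx[-5xy] = -5x·y' - 5y
  d/dx[-10y^3] = -30y^2·y'

Collecting, the y'-free part is the partial derivative in x and the y' coefficient is the partial derivative in y:
  ∂F/∂x = 3x^2 - 5y
  ∂F/∂y = -5x - 30y^2

so d/dx[F(x, y(x))] = ∂F/∂x + (∂F/∂y)·y' = 0. Rearranging,
  dy/dx = -(∂F/∂x)/(∂F/∂y) = -(3x^2 - 5y)/(-5x - 30y^2) = (3x^2/5 - y)/(x + 6y^2)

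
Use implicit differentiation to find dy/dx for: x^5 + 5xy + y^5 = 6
Differentiate the relation implicitly: treat y = y(x) and apply the chain rule, so every y-derivative picks up a y' = dy/dx factor.

With everything moved to the left-hand side, differentiate term by term:
  d/dx[x^5] = 5x^4
  d/dx[5xy] = 5x·y' + 5y
  d/dx[y^5] = 5y^4·y'
  d/dx[-6] = 0

Separating the contributions that come from x directly and those that come through y:
  without y':      5x^4 + 5y
  multiplying y':  5x + 5y^4

so (5x^4 + 5y) + (5x + 5y^4)·y' = 0, and therefore
  dy/dx = -(5x^4 + 5y)/(5x + 5y^4) = (-x^4 - y)/(x + y^4)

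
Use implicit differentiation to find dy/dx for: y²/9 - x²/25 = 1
Apply d/dx to both sides, remembering that y depends on x. Each occurrence of y therefore brings in a y' = dy/dx via the chain rule.

With F(x, y) equal to the left-hand side minus the right, differentiate F term by term:
  d/dx[-x^2/25] = -2x/25
  d/dx[y^2/9] = 2y·y'/9
  d/dx[-1] = 0
Adding these up, d/dx[F] = 0 becomes
  (-2x/25) + (2y/9)·y' = 0,
so isolating y',
  dy/dx = -(-2x/25)/(2y/9) = 9x/(25y)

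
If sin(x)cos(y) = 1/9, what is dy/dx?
Differentiate both sides with respect to x, treating y as y(x). By the chain rule, any term containing y contributes a factor of y' = dy/dx when we differentiate it.

Move every term to one side and write the relation as F(x, y) = 0. Term by term,
  d/dx[sin(x)·cos(y)] = -y'·sin(x)·sin(y) + cos(x)·cos(y)
  d/dx[-1/9] = 0

The pieces without y' make up ∂F/∂x and the coefficient of y' is ∂F/∂y:
  ∂F/∂x = cos(x)·cos(y),
  ∂F/∂y = -sin(x)·sin(y).

Since d/dx[F] = ∂F/∂x + (∂F/∂y)·y' = 0, solve for y':
  (∂F/∂y)·y' = -∂F/∂x
  dy/dx = -(∂F/∂x)/(∂F/∂y) = -(cos(x)·cos(y))/(-sin(x)·sin(y)) = 1/(tan(x)·tan(y))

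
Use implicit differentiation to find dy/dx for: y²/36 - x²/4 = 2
Take d/dx of both sides. Since y is implicitly a function of x, the chain rule attaches a y' = dy/dx factor whenever we differentiate through y.

Set F(x, y) = (left side) − (right side), so the curve is F = 0. Differentiating each term of F:
  d/dx[-x^2/4] = -x/2
  d/dx[y^2/36] = y·y'/18
  d/dx[-2] = 0

Collecting, the y'-free part is the partial derivative in x and the y' coefficient is the partial derivative in y:
  ∂F/∂x = -x/2
  ∂F/∂y = y/18

so d/dx[F(x, y(x))] = ∂F/∂x + (∂F/∂y)·y' = 0. Rearranging,
  dy/dx = -(∂F/∂x)/(∂F/∂y) = -(-x/2)/(y/18) = 9x/y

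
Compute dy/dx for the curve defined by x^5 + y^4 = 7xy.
Differentiate both sides with respect to x, treating y as y(x). By the chain rule, any term containing y contributes a factor of y' = dy/dx when we differentiate it.

Move every term to one side and write the relation as F(x, y) = 0. Term by term,
  d/dx[x^5] = 5x^4
  d/dx[-7xy] = -7x·y' - 7y
  d/dx[y^4] = 4y^3·y'

The pieces without y' make up ∂F/∂x and the coefficient of y' is ∂F/∂y:
  ∂F/∂x = 5x^4 - 7y,
  ∂F/∂y = -7x + 4y^3.

Since d/dx[F] = ∂F/∂x + (∂F/∂y)·y' = 0, solve for y':
  (∂F/∂y)·y' = -∂F/∂x
  dy/dx = -(∂F/∂x)/(∂F/∂y) = -(5x^4 - 7y)/(-7x + 4y^3) = (5x^4 - 7y)/(7x - 4y^3)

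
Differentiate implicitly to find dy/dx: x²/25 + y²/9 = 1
Differentiate both sides with respect to x, treating y as y(x). By the chain rule, any term containing y contributes a factor of y' = dy/dx when we differentiate it.

Move every term to one side and write the relation as F(x, y) = 0. Term by term,
  d/dx[x^2/25] = 2x/25
  d/dx[y^2/9] = 2y·y'/9
  d/dx[-1] = 0

The pieces without y' make up ∂F/∂x and the coefficient of y' is ∂F/∂y:
  ∂F/∂x = 2x/25,
  ∂F/∂y = 2y/9.

Since d/dx[F] = ∂F/∂x + (∂F/∂y)·y' = 0, solve for y':
  (∂F/∂y)·y' = -∂F/∂x
  dy/dx = -(∂F/∂x)/(∂F/∂y) = -(2x/25)/(2y/9) = -9x/(25y)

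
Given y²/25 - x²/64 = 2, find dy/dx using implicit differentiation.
Differentiate the relation implicitly: treat y = y(x) and apply the chain rule, so every y-derivative picks up a y' = dy/dx factor.

With everything moved to the left-hand side, differentiate term by term:
  d/dx[-x^2/64] = -x/32
  d/dx[y^2/25] = 2y·y'/25
  d/dx[-2] = 0

Separating the contributions that come from x directly and those that come through y:
  without y':      -x/32
  multiplying y':  2y/25

so (-x/32) + (2y/25)·y' = 0, and therefore
  dy/dx = -(-x/32)/(2y/25) = 25x/(64y)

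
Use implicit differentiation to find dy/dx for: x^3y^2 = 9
Differentiate the relation implicitly: treat y = y(x) and apply the chain rule, so every y-derivative picks up a y' = dy/dx factor.

With everything moved to the left-hand side, differentiate term by term:
  d/dx[x^3y^2] = 2x^3y·y' + 3x^2y^2
  d/dx[-9] = 0

Separating the contributions that come from x directly and those that come through y:
  without y':      3x^2y^2
  multiplying y':  2x^3y

so (3x^2y^2) + (2x^3y)·y' = 0, and therefore
  dy/dx = -(3x^2y^2)/(2x^3y) = -3y/(2x)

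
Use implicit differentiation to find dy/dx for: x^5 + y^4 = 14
Take d/dx of both sides. Since y is implicitly a function of x, the chain rule attaches a y' = dy/dx factor whenever we differentiate through y.

Set F(x, y) = (left side) − (right side), so the curve is F = 0. Differentiating each term of F:
  d/dx[x^5] = 5x^4
  d/dx[y^4] = 4y^3·y'
  d/dx[-14] = 0

Collecting, the y'-free part is the partial derivative in x and the y' coefficient is the partial derivative in y:
  ∂F/∂x = 5x^4
  ∂F/∂y = 4y^3

so d/dx[F(x, y(x))] = ∂F/∂x + (∂F/∂y)·y' = 0. Rearranging,
  dy/dx = -(∂F/∂x)/(∂F/∂y) = -(5x^4)/(4y^3) = -5x^4/(4y^3)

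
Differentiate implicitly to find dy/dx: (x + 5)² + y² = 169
Take d/dx of both sides. Since y is implicitly a function of x, the chain rule attaches a y' = dy/dx factor whenever we differentiate through y.

Set F(x, y) = (left side) − (right side), so the curve is F = 0. Differentiating each term of F:
  d/dx[y^2] = 2y·y'
  d/dx[(x + 5)^2] = 2x + 10
  d/dx[-169] = 0

Collecting, the y'-free part is the partial derivative in x and the y' coefficient is the partial derivative in y:
  ∂F/∂x = 2x + 10
  ∂F/∂y = 2y

so d/dx[F(x, y(x))] = ∂F/∂x + (∂F/∂y)·y' = 0. Rearranging,
  dy/dx = -(∂F/∂x)/(∂F/∂y) = -(2x + 10)/(2y) = (-x - 5)/y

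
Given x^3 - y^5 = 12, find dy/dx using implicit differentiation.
Take d/dx of both sides. Since y is implicitly a function of x, the chain rule attaches a y' = dy/dx factor whenever we differentiate through y.

Set F(x, y) = (left side) − (right side), so the curve is F = 0. Differentiating each term of F:
  d/dx[x^3] = 3x^2
  d/dx[-y^5] = -5y^4·y'
  d/dx[-12] = 0

Collecting, the y'-free part is the partial derivative in x and the y' coefficient is the partial derivative in y:
  ∂F/∂x = 3x^2
  ∂F/∂y = -5y^4

so d/dx[F(x, y(x))] = ∂F/∂x + (∂F/∂y)·y' = 0. Rearranging,
  dy/dx = -(∂F/∂x)/(∂F/∂y) = -(3x^2)/(-5y^4) = 3x^2/(5y^4)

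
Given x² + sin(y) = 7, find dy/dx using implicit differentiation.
Differentiate both sides with respect to x, treating y as y(x). By the chain rule, any term containing y contributes a factor of y' = dy/dx when we differentiate it.

Move every term to one side and write the relation as F(x, y) = 0. Term by term,
  d/dx[x^2] = 2x
  d/dx[sin(y)] = y'·cos(y)
  d/dx[-7] = 0

The pieces without y' make up ∂F/∂x and the coefficient of y' is ∂F/∂y:
  ∂F/∂x = 2x,
  ∂F/∂y = cos(y).

Since d/dx[F] = ∂F/∂x + (∂F/∂y)·y' = 0, solve for y':
  (∂F/∂y)·y' = -∂F/∂x
  dy/dx = -(∂F/∂x)/(∂F/∂y) = -(2x)/(cos(y)) = -2x/cos(y)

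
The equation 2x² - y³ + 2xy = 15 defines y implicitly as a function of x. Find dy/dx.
Take d/dx of both sides. Since y is implicitly a function of x, the chain rule attaches a y' = dy/dx factor whenever we differentiate through y.

Set F(x, y) = (left side) − (right side), so the curve is F = 0. Differentiating each term of F:
  d/dx[2x^2] = 4x
  d/dx[2xy] = 2x·y' + 2y
  d/dx[-y^3] = -3y^2·y'
  d/dx[-15] = 0

Collecting, the y'-free part is the partial derivative in x and the y' coefficient is the partial derivative in y:
  ∂F/∂x = 4x + 2y
  ∂F/∂y = 2x - 3y^2

so d/dx[F(x, y(x))] = ∂F/∂x + (∂F/∂y)·y' = 0. Rearranging,
  dy/dx = -(∂F/∂x)/(∂F/∂y) = -(4x + 2y)/(2x - 3y^2) = 2(-2x - y)/(2x - 3y^2)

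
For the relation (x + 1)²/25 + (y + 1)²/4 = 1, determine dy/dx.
Differentiate both sides with respect to x, treating y as y(x). By the chain rule, any term containing y contributes a factor of y' = dy/dx when we differentiate it.

Move every term to one side and write the relation as F(x, y) = 0. Term by term,
  d/dx[(x + 1)^2/25] = 2x/25 + 2/25
  d/dx[(y + 1)^2/4] = y'(y + 1)/2
  d/dx[-1] = 0

The pieces without y' make up ∂F/∂x and the coefficient of y' is ∂F/∂y:
  ∂F/∂x = 2x/25 + 2/25,
  ∂F/∂y = y/2 + 1/2.

Since d/dx[F] = ∂F/∂x + (∂F/∂y)·y' = 0, solve for y':
  (∂F/∂y)·y' = -∂F/∂x
  dy/dx = -(∂F/∂x)/(∂F/∂y) = -(2x/25 + 2/25)/(y/2 + 1/2)
        = -(2(x + 1)/25)/((y + 1)/2) = 4(-x - 1)/(25(y + 1))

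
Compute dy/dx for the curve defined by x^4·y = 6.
Apply d/dx to both sides, remembering that y depends on x. Each occurrence of y therefore brings in a y' = dy/dx via the chain rule.

With F(x, y) equal to the left-hand side minus the right, differentiate F term by term:
  d/dx[x^4y] = x^4·y' + 4x^3y
  d/dx[-6] = 0
Adding these up, d/dx[F] = 0 becomes
  (4x^3y) + (x^4)·y' = 0,
so isolating y',
  dy/dx = -(4x^3y)/(x^4) = -4y/x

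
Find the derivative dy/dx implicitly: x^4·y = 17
Take d/dx of both sides. Since y is implicitly a function of x, the chain rule attaches a y' = dy/dx factor whenever we differentiate through y.

Set F(x, y) = (left side) − (right side), so the curve is F = 0. Differentiating each term of F:
  d/dx[x^4y] = x^4·y' + 4x^3y
  d/dx[-17] = 0

Collecting, the y'-free part is the partial derivative in x and the y' coefficient is the partial derivative in y:
  ∂F/∂x = 4x^3y
  ∂F/∂y = x^4

so d/dx[F(x, y(x))] = ∂F/∂x + (∂F/∂y)·y' = 0. Rearranging,
  dy/dx = -(∂F/∂x)/(∂F/∂y) = -(4x^3y)/(x^4) = -4y/x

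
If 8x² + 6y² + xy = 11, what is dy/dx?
Apply d/dx to both sides, remembering that y depends on x. Each occurrence of y therefore brings in a y' = dy/dx via the chain rule.

With F(x, y) equal to the left-hand side minus the right, differentiate F term by term:
  d/dx[8x^2] = 16x
  d/dx[xy] = x·y' + y
  d/dx[6y^2] = 12y·y'
  d/dx[-11] = 0
Adding these up, d/dx[F] = 0 becomes
  (16x + y) + (x + 12y)·y' = 0,
so isolating y',
  dy/dx = -(16x + y)/(x + 12y) = (-16x - y)/(x + 12y)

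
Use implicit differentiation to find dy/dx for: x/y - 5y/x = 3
Apply d/dx to both sides, remembering that y depends on x. Each occurrence of y therefore brings in a y' = dy/dx via the chain rule.

With F(x, y) equal to the left-hand side minus the right, differentiate F term by term:
  d/dx[x/y] = -x·y'/y^2 + 1/y
  d/dx[-5y/x] = -5·y'/x + 5y/x^2
  d/dx[-3] = 0
Adding these up, d/dx[F] = 0 becomes
  (1/y + 5y/x^2) + (-x/y^2 - 5/x)·y' = 0,
so isolating y',
  dy/dx = -(1/y + 5y/x^2)/(-x/y^2 - 5/x)
        = -((x^2 + 5y^2)/(x^2y))/(-(x^2 + 5y^2)/(xy^2)) = y/x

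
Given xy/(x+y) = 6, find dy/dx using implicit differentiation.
Take d/dx of both sides. Since y is implicitly a function of x, the chain rule attaches a y' = dy/dx factor whenever we differentiate through y.

Set F(x, y) = (left side) − (right side), so the curve is F = 0. Differentiating each term of F:
  d/dx[xy/(x + y)] = xy(-y' - 1)/(x + y)^2 + x·y'/(x + y) + y/(x + y)
  d/dx[-6] = 0

Collecting, the y'-free part is the partial derivative in x and the y' coefficient is the partial derivative in y:
  ∂F/∂x = -xy/(x + y)^2 + y/(x + y)
  ∂F/∂y = -xy/(x + y)^2 + x/(x + y)

so d/dx[F(x, y(x))] = ∂F/∂x + (∂F/∂y)·y' = 0. Rearranging,
  dy/dx = -(∂F/∂x)/(∂F/∂y) = -(-xy/(x + y)^2 + y/(x + y))/(-xy/(x + y)^2 + x/(x + y))
        = -(y^2/(x + y)^2)/(x^2/(x + y)^2) = -y^2/x^2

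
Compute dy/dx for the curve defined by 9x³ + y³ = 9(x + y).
Take d/dx of both sides. Since y is implicitly a function of x, the chain rule attaches a y' = dy/dx factor whenever we differentiate through y.

Set F(x, y) = (left side) − (right side), so the curve is F = 0. Differentiating each term of F:
  d/dx[9x^3] = 27x^2
  d/dx[-9x] = -9
  d/dx[y^3] = 3y^2·y'
  d/dx[-9y] = -9·y'

Collecting, the y'-free part is the partial derivative in x and the y' coefficient is the partial derivative in y:
  ∂F/∂x = 27x^2 - 9
  ∂F/∂y = 3y^2 - 9

so d/dx[F(x, y(x))] = ∂F/∂x + (∂F/∂y)·y' = 0. Rearranging,
  dy/dx = -(∂F/∂x)/(∂F/∂y) = -(27x^2 - 9)/(3y^2 - 9) = 3(1 - 3x^2)/(y^2 - 3)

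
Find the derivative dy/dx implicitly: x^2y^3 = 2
Take d/dx of both sides. Since y is implicitly a function of x, the chain rule attaches a y' = dy/dx factor whenever we differentiate through y.

Set F(x, y) = (left side) − (right side), so the curve is F = 0. Differentiating each term of F:
  d/dx[x^2y^3] = 3x^2y^2·y' + 2xy^3
  d/dx[-2] = 0

Collecting, the y'-free part is the partial derivative in x and the y' coefficient is the partial derivative in y:
  ∂F/∂x = 2xy^3
  ∂F/∂y = 3x^2y^2

so d/dx[F(x, y(x))] = ∂F/∂x + (∂F/∂y)·y' = 0. Rearranging,
  dy/dx = -(∂F/∂x)/(∂F/∂y) = -(2xy^3)/(3x^2y^2) = -2y/(3x)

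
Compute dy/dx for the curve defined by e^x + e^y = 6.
Apply d/dx to both sides, remembering that y depends on x. Each occurrence of y therefore brings in a y' = dy/dx via the chain rule.

With F(x, y) equal to the left-hand side minus the right, differentiate F term by term:
  d/dx[e^(x)] = e^(x)
  d/dx[e^(y)] = y'·e^(y)
  d/dx[-6] = 0
Adding these up, d/dx[F] = 0 becomes
  (e^(x)) + (e^(y))·y' = 0,
so isolating y',
  dy/dx = -(e^(x))/(e^(y)) = -e^(x - y)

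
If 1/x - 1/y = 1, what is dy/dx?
Differentiate the relation implicitly: treat y = y(x) and apply the chain rule, so every y-derivative picks up a y' = dy/dx factor.

With everything moved to the left-hand side, differentiate term by term:
  d/dx[-1/y] = y'/y^2
  d/dx[1/x] = -1/x^2
  d/dx[-1] = 0

Separating the contributions that come from x directly and those that come through y:
  without y':      -1/x^2
  multiplying y':  y^(-2)

so (-1/x^2) + (y^(-2))·y' = 0, and therefore
  dy/dx = -(-1/x^2)/(y^(-2)) = y^2/x^2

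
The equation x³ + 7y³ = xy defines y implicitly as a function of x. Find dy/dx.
Differentiate the relation implicitly: treat y = y(x) and apply the chain rule, so every y-derivative picks up a y' = dy/dx factor.

With everything moved to the left-hand side, differentiate term by term:
  d/dx[x^3] = 3x^2
  d/dx[-xy] = -x·y' - y
  d/dx[7y^3] = 21y^2·y'

Separating the contributions that come from x directly and those that come through y:
  without y':      3x^2 - y
  multiplying y':  -x + 21y^2

so (3x^2 - y) + (-x + 21y^2)·y' = 0, and therefore
  dy/dx = -(3x^2 - y)/(-x + 21y^2) = (3x^2 - y)/(x - 21y^2)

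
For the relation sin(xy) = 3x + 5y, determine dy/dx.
Take d/dx of both sides. Since y is implicitly a function of x, the chain rule attaches a y' = dy/dx factor whenever we differentiate through y.

Set F(x, y) = (left side) − (right side), so the curve is F = 0. Differentiating each term of F:
  d/dx[-3x] = -3
  d/dx[-5y] = -5·y'
  d/dx[sin(xy)] = (x·y' + y)·cos(xy)

Collecting, the y'-free part is the partial derivative in x and the y' coefficient is the partial derivative in y:
  ∂F/∂x = y·cos(xy) - 3
  ∂F/∂y = x·cos(xy) - 5

so d/dx[F(x, y(x))] = ∂F/∂x + (∂F/∂y)·y' = 0. Rearranging,
  dy/dx = -(∂F/∂x)/(∂F/∂y) = -(y·cos(xy) - 3)/(x·cos(xy) - 5) = (-y·cos(xy) + 3)/(x·cos(xy) - 5)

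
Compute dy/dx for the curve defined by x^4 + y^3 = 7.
Differentiate the relation implicitly: treat y = y(x) and apply the chain rule, so every y-derivative picks up a y' = dy/dx factor.

With everything moved to the left-hand side, differentiate term by term:
  d/dx[x^4] = 4x^3
  d/dx[y^3] = 3y^2·y'
  d/dx[-7] = 0

Separating the contributions that come from x directly and those that come through y:
  without y':      4x^3
  multiplying y':  3y^2

so (4x^3) + (3y^2)·y' = 0, and therefore
  dy/dx = -(4x^3)/(3y^2) = -4x^3/(3y^2)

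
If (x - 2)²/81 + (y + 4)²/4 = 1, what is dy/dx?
Apply d/dx to both sides, remembering that y depends on x. Each occurrence of y therefore brings in a y' = dy/dx via the chain rule.

With F(x, y) equal to the left-hand side minus the right, differentiate F term by term:
  d/dx[(x - 2)^2/81] = 2x/81 - 4/81
  d/dx[(y + 4)^2/4] = y'(y + 4)/2
  d/dx[-1] = 0
Adding these up, d/dx[F] = 0 becomes
  (2x/81 - 4/81) + (y/2 + 2)·y' = 0,
so isolating y',
  dy/dx = -(2x/81 - 4/81)/(y/2 + 2)
        = -(2(x - 2)/81)/((y + 4)/2) = 4(2 - x)/(81(y + 4))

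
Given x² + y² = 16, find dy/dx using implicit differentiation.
Differentiate the relation implicitly: treat y = y(x) and apply the chain rule, so every y-derivative picks up a y' = dy/dx factor.

With everything moved to the left-hand side, differentiate term by term:
  d/dx[x^2] = 2x
  d/dx[y^2] = 2y·y'
  d/dx[-16] = 0

Separating the contributions that come from x directly and those that come through y:
  without y':      2x
  multiplying y':  2y

so (2x) + (2y)·y' = 0, and therefore
  dy/dx = -(2x)/(2y) = -x/y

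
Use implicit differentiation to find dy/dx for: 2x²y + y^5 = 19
Differentiate the relation implicitly: treat y = y(x) and apply the chain rule, so every y-derivative picks up a y' = dy/dx factor.

With everything moved to the left-hand side, differentiate term by term:
  d/dx[2x^2y] = 2x^2·y' + 4xy
  d/dx[y^5] = 5y^4·y'
  d/dx[-19] = 0

Separating the contributions that come from x directly and those that come through y:
  without y':      4xy
  multiplying y':  2x^2 + 5y^4

so (4xy) + (2x^2 + 5y^4)·y' = 0, and therefore
  dy/dx = -(4xy)/(2x^2 + 5y^4) = -4xy/(2x^2 + 5y^4)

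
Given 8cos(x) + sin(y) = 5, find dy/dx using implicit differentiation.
Take d/dx of both sides. Since y is implicitly a function of x, the chain rule attaches a y' = dy/dx factor whenever we differentiate through y.

Set F(x, y) = (left side) − (right side), so the curve is F = 0. Differentiating each term of F:
  d/dx[sin(y)] = y'·cos(y)
  d/dx[8cos(x)] = -8sin(x)
  d/dx[-5] = 0

Collecting, the y'-free part is the partial derivative in x and the y' coefficient is the partial derivative in y:
  ∂F/∂x = -8sin(x)
  ∂F/∂y = cos(y)

so d/dx[F(x, y(x))] = ∂F/∂x + (∂F/∂y)·y' = 0. Rearranging,
  dy/dx = -(∂F/∂x)/(∂F/∂y) = -(-8sin(x))/(cos(y)) = 8sin(x)/cos(y)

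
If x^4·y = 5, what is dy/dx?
Take d/dx of both sides. Since y is implicitly a function of x, the chain rule attaches a y' = dy/dx factor whenever we differentiate through y.

Set F(x, y) = (left side) − (right side), so the curve is F = 0. Differentiating each term of F:
  d/dx[x^4y] = x^4·y' + 4x^3y
  d/dx[-5] = 0

Collecting, the y'-free part is the partial derivative in x and the y' coefficient is the partial derivative in y:
  ∂F/∂x = 4x^3y
  ∂F/∂y = x^4

so d/dx[F(x, y(x))] = ∂F/∂x + (∂F/∂y)·y' = 0. Rearranging,
  dy/dx = -(∂F/∂x)/(∂F/∂y) = -(4x^3y)/(x^4) = -4y/x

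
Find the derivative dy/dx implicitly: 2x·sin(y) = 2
Differentiate both sides with respect to x, treating y as y(x). By the chain rule, any term containing y contributes a factor of y' = dy/dx when we differentiate it.

Move every term to one side and write the relation as F(x, y) = 0. Term by term,
  d/dx[2x·sin(y)] = 2x·y'·cos(y) + 2sin(y)
  d/dx[-2] = 0

The pieces without y' make up ∂F/∂x and the coefficient of y' is ∂F/∂y:
  ∂F/∂x = 2sin(y),
  ∂F/∂y = 2x·cos(y).

Since d/dx[F] = ∂F/∂x + (∂F/∂y)·y' = 0, solve for y':
  (∂F/∂y)·y' = -∂F/∂x
  dy/dx = -(∂F/∂x)/(∂F/∂y) = -(2sin(y))/(2x·cos(y)) = -tan(y)/x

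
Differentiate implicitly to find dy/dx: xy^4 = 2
Take d/dx of both sides. Since y is implicitly a function of x, the chain rule attaches a y' = dy/dx factor whenever we differentiate through y.

Set F(x, y) = (left side) − (right side), so the curve is F = 0. Differentiating each term of F:
  d/dx[xy^4] = 4xy^3·y' + y^4
  d/dx[-2] = 0

Collecting, the y'-free part is the partial derivative in x and the y' coefficient is the partial derivative in y:
  ∂F/∂x = y^4
  ∂F/∂y = 4xy^3

so d/dx[F(x, y(x))] = ∂F/∂x + (∂F/∂y)·y' = 0. Rearranging,
  dy/dx = -(∂F/∂x)/(∂F/∂y) = -(y^4)/(4xy^3) = -y/(4x)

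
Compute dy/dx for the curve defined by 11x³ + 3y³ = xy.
Apply d/dx to both sides, remembering that y depends on x. Each occurrence of y therefore brings in a y' = dy/dx via the chain rule.

With F(x, y) equal to the left-hand side minus the right, differentiate F term by term:
  d/dx[11x^3] = 33x^2
  d/dx[-xy] = -x·y' - y
  d/dx[3y^3] = 9y^2·y'
Adding these up, d/dx[F] = 0 becomes
  (33x^2 - y) + (-x + 9y^2)·y' = 0,
so isolating y',
  dy/dx = -(33x^2 - y)/(-x + 9y^2) = (33x^2 - y)/(x - 9y^2)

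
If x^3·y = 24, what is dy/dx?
Take d/dx of both sides. Since y is implicitly a function of x, the chain rule attaches a y' = dy/dx factor whenever we differentiate through y.

Set F(x, y) = (left side) − (right side), so the curve is F = 0. Differentiating each term of F:
  d/dx[x^3y] = x^3·y' + 3x^2y
  d/dx[-24] = 0

Collecting, the y'-free part is the partial derivative in x and the y' coefficient is the partial derivative in y:
  ∂F/∂x = 3x^2y
  ∂F/∂y = x^3

so d/dx[F(x, y(x))] = ∂F/∂x + (∂F/∂y)·y' = 0. Rearranging,
  dy/dx = -(∂F/∂x)/(∂F/∂y) = -(3x^2y)/(x^3) = -3y/x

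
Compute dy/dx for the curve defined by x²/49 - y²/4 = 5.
Differentiate the relation implicitly: treat y = y(x) and apply the chain rule, so every y-derivative picks up a y' = dy/dx factor.

With everything moved to the left-hand side, differentiate term by term:
  d/dx[x^2/49] = 2x/49
  d/dx[-y^2/4] = -y·y'/2
  d/dx[-5] = 0

Separating the contributions that come from x directly and those that come through y:
  without y':      2x/49
  multiplying y':  -y/2

so (2x/49) + (-y/2)·y' = 0, and therefore
  dy/dx = -(2x/49)/(-y/2) = 4x/(49y)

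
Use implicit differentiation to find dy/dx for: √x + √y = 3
Apply d/dx to both sides, remembering that y depends on x. Each occurrence of y therefore brings in a y' = dy/dx via the chain rule.

With F(x, y) equal to the left-hand side minus the right, differentiate F term by term:
  d/dx[√(x)] = 1/(2√(x))
  d/dx[√(y)] = y'/(2√(y))
  d/dx[-3] = 0
Adding these up, d/dx[F] = 0 becomes
  (1/(2√(x))) + (1/(2√(y)))·y' = 0,
so isolating y',
  dy/dx = -(1/(2√(x)))/(1/(2√(y))) = -√(y)/√(x)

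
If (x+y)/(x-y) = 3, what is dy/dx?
Apply d/dx to both sides, remembering that y depends on x. Each occurrence of y therefore brings in a y' = dy/dx via the chain rule.

With F(x, y) equal to the left-hand side minus the right, differentiate F term by term:
  d/dx[(x + y)/(x - y)] = (y' + 1)/(x - y) + (x + y)(y' - 1)/(x - y)^2
  d/dx[-3] = 0
Adding these up, d/dx[F] = 0 becomes
  (1/(x - y) - (x + y)/(x - y)^2) + (1/(x - y) + (x + y)/(x - y)^2)·y' = 0,
so isolating y',
  dy/dx = -(1/(x - y) - (x + y)/(x - y)^2)/(1/(x - y) + (x + y)/(x - y)^2)
        = -(-2y/(x - y)^2)/(2x/(x - y)^2) = y/x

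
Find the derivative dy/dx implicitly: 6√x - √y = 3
Take d/dx of both sides. Since y is implicitly a function of x, the chain rule attaches a y' = dy/dx factor whenever we differentiate through y.

Set F(x, y) = (left side) − (right side), so the curve is F = 0. Differentiating each term of F:
  d/dx[6√(x)] = 3/√(x)
  d/dx[-√(y)] = -y'/(2√(y))
  d/dx[-3] = 0

Collecting, the y'-free part is the partial derivative in x and the y' coefficient is the partial derivative in y:
  ∂F/∂x = 3/√(x)
  ∂F/∂y = -1/(2√(y))

so d/dx[F(x, y(x))] = ∂F/∂x + (∂F/∂y)·y' = 0. Rearranging,
  dy/dx = -(∂F/∂x)/(∂F/∂y) = -(3/√(x))/(-1/(2√(y))) = 6√(y)/√(x)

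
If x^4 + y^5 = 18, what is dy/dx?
Apply d/dx to both sides, remembering that y depends on x. Each occurrence of y therefore brings in a y' = dy/dx via the chain rule.

With F(x, y) equal to the left-hand side minus the right, differentiate F term by term:
  d/dx[x^4] = 4x^3
  d/dx[y^5] = 5y^4·y'
  d/dx[-18] = 0
Adding these up, d/dx[F] = 0 becomes
  (4x^3) + (5y^4)·y' = 0,
so isolating y',
  dy/dx = -(4x^3)/(5y^4) = -4x^3/(5y^4)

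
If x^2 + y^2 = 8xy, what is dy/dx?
Differentiate the relation implicitly: treat y = y(x) and apply the chain rule, so every y-derivative picks up a y' = dy/dx factor.

With everything moved to the left-hand side, differentiate term by term:
  d/dx[x^2] = 2x
  d/dx[-8xy] = -8x·y' - 8y
  d/dx[y^2] = 2y·y'

Separating the contributions that come from x directly and those that come through y:
  without y':      2x - 8y
  multiplying y':  -8x + 2y

so (2x - 8y) + (-8x + 2y)·y' = 0, and therefore
  dy/dx = -(2x - 8y)/(-8x + 2y) = (x - 4y)/(4x - y)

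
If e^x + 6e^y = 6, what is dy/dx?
Differentiate the relation implicitly: treat y = y(x) and apply the chain rule, so every y-derivative picks up a y' = dy/dx factor.

With everything moved to the left-hand side, differentiate term by term:
  d/dx[e^(x)] = e^(x)
  d/dx[6e^(y)] = 6·y'·e^(y)
  d/dx[-6] = 0

Separating the contributions that come from x directly and those that come through y:
  without y':      e^(x)
  multiplying y':  6e^(y)

so (e^(x)) + (6e^(y))·y' = 0, and therefore
  dy/dx = -(e^(x))/(6e^(y)) = -e^(x - y)/6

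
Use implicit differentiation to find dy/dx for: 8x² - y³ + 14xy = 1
Apply d/dx to both sides, remembering that y depends on x. Each occurrence of y therefore brings in a y' = dy/dx via the chain rule.

With F(x, y) equal to the left-hand side minus the right, differentiate F term by term:
  d/dx[8x^2] = 16x
  d/dx[14xy] = 14x·y' + 14y
  d/dx[-y^3] = -3y^2·y'
  d/dx[-1] = 0
Adding these up, d/dx[F] = 0 becomes
  (16x + 14y) + (14x - 3y^2)·y' = 0,
so isolating y',
  dy/dx = -(16x + 14y)/(14x - 3y^2) = 2(-8x - 7y)/(14x - 3y^2)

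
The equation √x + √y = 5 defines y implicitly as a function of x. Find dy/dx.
Differentiate the relation implicitly: treat y = y(x) and apply the chain rule, so every y-derivative picks up a y' = dy/dx factor.

With everything moved to the left-hand side, differentiate term by term:
  d/dx[√(x)] = 1/(2√(x))
  d/dx[√(y)] = y'/(2√(y))
  d/dx[-5] = 0

Separating the contributions that come from x directly and those that come through y:
  without y':      1/(2√(x))
  multiplying y':  1/(2√(y))

so (1/(2√(x))) + (1/(2√(y)))·y' = 0, and therefore
  dy/dx = -(1/(2√(x)))/(1/(2√(y))) = -√(y)/√(x)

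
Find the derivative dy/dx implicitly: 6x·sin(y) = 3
Differentiate the relation implicitly: treat y = y(x) and apply the chain rule, so every y-derivative picks up a y' = dy/dx factor.

With everything moved to the left-hand side, differentiate term by term:
  d/dx[6x·sin(y)] = 6x·y'·cos(y) + 6sin(y)
  d/dx[-3] = 0

Separating the contributions that come from x directly and those that come through y:
  without y':      6sin(y)
  multiplying y':  6x·cos(y)

so (6sin(y)) + (6x·cos(y))·y' = 0, and therefore
  dy/dx = -(6sin(y))/(6x·cos(y)) = -tan(y)/x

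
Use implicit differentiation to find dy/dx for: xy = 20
Differentiate the relation implicitly: treat y = y(x) and apply the chain rule, so every y-derivative picks up a y' = dy/dx factor.

With everything moved to the left-hand side, differentiate term by term:
  d/dx[xy] = x·y' + y
  d/dx[-20] = 0

Separating the contributions that come from x directly and those that come through y:
  without y':      y
  multiplying y':  x

so (y) + (x)·y' = 0, and therefore
  dy/dx = -(y)/(x) = -y/x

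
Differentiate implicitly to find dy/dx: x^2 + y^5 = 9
Differentiate both sides with respect to x, treating y as y(x). By the chain rule, any term containing y contributes a factor of y' = dy/dx when we differentiate it.

Move every term to one side and write the relation as F(x, y) = 0. Term by term,
  d/dx[x^2] = 2x
  d/dx[y^5] = 5y^4·y'
  d/dx[-9] = 0

The pieces without y' make up ∂F/∂x and the coefficient of y' is ∂F/∂y:
  ∂F/∂x = 2x,
  ∂F/∂y = 5y^4.

Since d/dx[F] = ∂F/∂x + (∂F/∂y)·y' = 0, solve for y':
  (∂F/∂y)·y' = -∂F/∂x
  dy/dx = -(∂F/∂x)/(∂F/∂y) = -(2x)/(5y^4) = -2x/(5y^4)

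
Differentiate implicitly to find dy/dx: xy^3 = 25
Differentiate both sides with respect to x, treating y as y(x). By the chain rule, any term containing y contributes a factor of y' = dy/dx when we differentiate it.

Move every term to one side and write the relation as F(x, y) = 0. Term by term,
  d/dx[xy^3] = 3xy^2·y' + y^3
  d/dx[-25] = 0

The pieces without y' make up ∂F/∂x and the coefficient of y' is ∂F/∂y:
  ∂F/∂x = y^3,
  ∂F/∂y = 3xy^2.

Since d/dx[F] = ∂F/∂x + (∂F/∂y)·y' = 0, solve for y':
  (∂F/∂y)·y' = -∂F/∂x
  dy/dx = -(∂F/∂x)/(∂F/∂y) = -(y^3)/(3xy^2) = -y/(3x)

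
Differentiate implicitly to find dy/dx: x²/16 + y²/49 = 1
Differentiate the relation implicitly: treat y = y(x) and apply the chain rule, so every y-derivative picks up a y' = dy/dx factor.

With everything moved to the left-hand side, differentiate term by term:
  d/dx[x^2/16] = x/8
  d/dx[y^2/49] = 2y·y'/49
  d/dx[-1] = 0

Separating the contributions that come from x directly and those that come through y:
  without y':      x/8
  multiplying y':  2y/49

so (x/8) + (2y/49)·y' = 0, and therefore
  dy/dx = -(x/8)/(2y/49) = -49x/(16y)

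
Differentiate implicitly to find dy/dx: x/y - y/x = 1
Differentiate the relation implicitly: treat y = y(x) and apply the chain rule, so every y-derivative picks up a y' = dy/dx factor.

With everything moved to the left-hand side, differentiate term by term:
  d/dx[x/y] = -x·y'/y^2 + 1/y
  d/dx[-y/x] = -y'/x + y/x^2
  d/dx[-1] = 0

Separating the contributions that come from x directly and those that come through y:
  without y':      1/y + y/x^2
  multiplying y':  -x/y^2 - 1/x

so (1/y + y/x^2) + (-x/y^2 - 1/x)·y' = 0, and therefore
  dy/dx = -(1/y + y/x^2)/(-x/y^2 - 1/x)
        = -((x^2 + y^2)/(x^2y))/(-(x^2 + y^2)/(xy^2)) = y/x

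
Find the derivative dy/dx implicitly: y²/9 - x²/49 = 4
Differentiate the relation implicitly: treat y = y(x) and apply the chain rule, so every y-derivative picks up a y' = dy/dx factor.

With everything moved to the left-hand side, differentiate term by term:
  d/dx[-x^2/49] = -2x/49
  d/dx[y^2/9] = 2y·y'/9
  d/dx[-4] = 0

Separating the contributions that come from x directly and those that come through y:
  without y':      -2x/49
  multiplying y':  2y/9

so (-2x/49) + (2y/9)·y' = 0, and therefore
  dy/dx = -(-2x/49)/(2y/9) = 9x/(49y)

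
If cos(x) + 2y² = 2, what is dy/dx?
Differentiate the relation implicitly: treat y = y(x) and apply the chain rule, so every y-derivative picks up a y' = dy/dx factor.

With everything moved to the left-hand side, differentiate term by term:
  d/dx[2y^2] = 4y·y'
  d/dx[cos(x)] = -sin(x)
  d/dx[-2] = 0

Separating the contributions that come from x directly and those that come through y:
  without y':      -sin(x)
  multiplying y':  4y

so (-sin(x)) + (4y)·y' = 0, and therefore
  dy/dx = -(-sin(x))/(4y) = sin(x)/(4y)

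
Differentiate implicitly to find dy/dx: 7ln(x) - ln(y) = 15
Apply d/dx to both sides, remembering that y depends on x. Each occurrence of y therefore brings in a y' = dy/dx via the chain rule.

With F(x, y) equal to the left-hand side minus the right, differentiate F term by term:
  d/dx[7ln(x)] = 7/x
  d/dx[-ln(y)] = -y'/y
  d/dx[-15] = 0
Adding these up, d/dx[F] = 0 becomes
  (7/x) + (-1/y)·y' = 0,
so isolating y',
  dy/dx = -(7/x)/(-1/y) = 7y/x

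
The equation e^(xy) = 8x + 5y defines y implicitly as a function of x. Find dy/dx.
Take d/dx of both sides. Since y is implicitly a function of x, the chain rule attaches a y' = dy/dx factor whenever we differentiate through y.

Set F(x, y) = (left side) − (right side), so the curve is F = 0. Differentiating each term of F:
  d/dx[-8x] = -8
  d/dx[-5y] = -5·y'
  d/dx[e^(xy)] = (x·y' + y)·e^(xy)

Collecting, the y'-free part is the partial derivative in x and the y' coefficient is the partial derivative in y:
  ∂F/∂x = y·e^(xy) - 8
  ∂F/∂y = x·e^(xy) - 5

so d/dx[F(x, y(x))] = ∂F/∂x + (∂F/∂y)·y' = 0. Rearranging,
  dy/dx = -(∂F/∂x)/(∂F/∂y) = -(y·e^(xy) - 8)/(x·e^(xy) - 5) = (-y·e^(xy) + 8)/(x·e^(xy) - 5)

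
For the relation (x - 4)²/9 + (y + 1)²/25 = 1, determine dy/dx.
Apply d/dx to both sides, remembering that y depends on x. Each occurrence of y therefore brings in a y' = dy/dx via the chain rule.

With F(x, y) equal to the left-hand side minus the right, differentiate F term by term:
  d/dx[(x - 4)^2/9] = 2x/9 - 8/9
  d/dx[(y + 1)^2/25] = 2·y'(y + 1)/25
  d/dx[-1] = 0
Adding these up, d/dx[F] = 0 becomes
  (2x/9 - 8/9) + (2y/25 + 2/25)·y' = 0,
so isolating y',
  dy/dx = -(2x/9 - 8/9)/(2y/25 + 2/25)
        = -(2(x - 4)/9)/(2(y + 1)/25) = 25(4 - x)/(9(y + 1))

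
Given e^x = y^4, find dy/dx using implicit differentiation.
Differentiate both sides with respect to x, treating y as y(x). By the chain rule, any term containing y contributes a factor of y' = dy/dx when we differentiate it.

Move every term to one side and write the relation as F(x, y) = 0. Term by term,
  d/dx[-y^4] = -4y^3·y'
  d/dx[e^(x)] = e^(x)

The pieces without y' make up ∂F/∂x and the coefficient of y' is ∂F/∂y:
  ∂F/∂x = e^(x),
  ∂F/∂y = -4y^3.

Since d/dx[F] = ∂F/∂x + (∂F/∂y)·y' = 0, solve for y':
  (∂F/∂y)·y' = -∂F/∂x
  dy/dx = -(∂F/∂x)/(∂F/∂y) = -(e^(x))/(-4y^3) = e^(x)/(4y^3)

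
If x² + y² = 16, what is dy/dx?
Take d/dx of both sides. Since y is implicitly a function of x, the chain rule attaches a y' = dy/dx factor whenever we differentiate through y.

Set F(x, y) = (left side) − (right side), so the curve is F = 0. Differentiating each term of F:
  d/dx[x^2] = 2x
  d/dx[y^2] = 2y·y'
  d/dx[-16] = 0

Collecting, the y'-free part is the partial derivative in x and the y' coefficient is the partial derivative in y:
  ∂F/∂x = 2x
  ∂F/∂y = 2y

so d/dx[F(x, y(x))] = ∂F/∂x + (∂F/∂y)·y' = 0. Rearranging,
  dy/dx = -(∂F/∂x)/(∂F/∂y) = -(2x)/(2y) = -x/y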